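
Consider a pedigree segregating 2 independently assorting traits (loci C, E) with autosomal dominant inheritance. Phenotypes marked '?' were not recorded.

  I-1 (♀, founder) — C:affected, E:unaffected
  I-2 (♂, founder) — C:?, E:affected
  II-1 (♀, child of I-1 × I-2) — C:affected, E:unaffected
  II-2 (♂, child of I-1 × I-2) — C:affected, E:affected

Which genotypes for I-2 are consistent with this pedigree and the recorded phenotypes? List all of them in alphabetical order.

C/I-1 aff ·: Cc|CC
C/I-2 ? ·: cc|Cc|CC
C/II-1 aff I-1×I-2: Cc|CC
C/II-2 aff I-1×I-2: Cc|CC
⇒ C over [I-1,I-2,II-1,II-2]: 15 consistent
E/I-1 un ·: ee
E/I-2 aff ·: Ee
E/II-1 un I-1×I-2: ee
E/II-2 aff I-1×I-2: Ee
⇒ E over [I-1,I-2,II-1,II-2]: 1 consistent

I-2 ∈ {CC Ee, Cc Ee, cc Ee}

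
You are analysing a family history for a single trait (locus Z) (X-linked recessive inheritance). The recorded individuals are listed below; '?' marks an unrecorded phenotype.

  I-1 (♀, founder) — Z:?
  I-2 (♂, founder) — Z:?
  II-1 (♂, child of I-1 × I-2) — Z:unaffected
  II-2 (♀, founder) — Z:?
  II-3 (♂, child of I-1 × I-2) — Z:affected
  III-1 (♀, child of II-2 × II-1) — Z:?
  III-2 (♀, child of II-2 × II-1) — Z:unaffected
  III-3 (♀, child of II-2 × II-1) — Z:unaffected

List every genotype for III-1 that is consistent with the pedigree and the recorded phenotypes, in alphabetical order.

Z/I-1 ? ·: X^ZX^z
Z/I-2 ? ·: X^ZY|X^zY
Z/II-1 un I-1×I-2: X^ZY
Z/II-2 ? ·: X^ZX^Z|X^ZX^z|X^zX^z
Z/II-3 aff I-1×I-2: X^zY
Z/III-1 ? II-2×II-1: X^ZX^Z|X^ZX^z
Z/III-2 un II-2×II-1: X^ZX^Z|X^ZX^z
Z/III-3 un II-2×II-1: X^ZX^Z|X^ZX^z
⇒ Z over [I-1,I-2,II-1,II-2,II-3,III-1,III-2,III-3]: 20 consistent

III-1 ∈ {X^ZX^Z, X^ZX^z}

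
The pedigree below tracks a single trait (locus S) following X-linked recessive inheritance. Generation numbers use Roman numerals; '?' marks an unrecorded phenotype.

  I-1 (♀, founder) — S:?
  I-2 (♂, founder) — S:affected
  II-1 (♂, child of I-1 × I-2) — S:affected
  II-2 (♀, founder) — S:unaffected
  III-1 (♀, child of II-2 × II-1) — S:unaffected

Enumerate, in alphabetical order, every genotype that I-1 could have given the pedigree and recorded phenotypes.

S/I-1 ? ·: X^SX^s|X^sX^s
S/I-2 aff ·: X^sY
S/II-1 aff I-1×I-2: X^sY
S/II-2 un ·: X^SX^S|X^SX^s
S/III-1 un II-2×II-1: X^SX^s
⇒ S over [I-1,I-2,II-1,II-2,III-1]: 4 consistent

I-1 ∈ {X^SX^s, X^sX^s}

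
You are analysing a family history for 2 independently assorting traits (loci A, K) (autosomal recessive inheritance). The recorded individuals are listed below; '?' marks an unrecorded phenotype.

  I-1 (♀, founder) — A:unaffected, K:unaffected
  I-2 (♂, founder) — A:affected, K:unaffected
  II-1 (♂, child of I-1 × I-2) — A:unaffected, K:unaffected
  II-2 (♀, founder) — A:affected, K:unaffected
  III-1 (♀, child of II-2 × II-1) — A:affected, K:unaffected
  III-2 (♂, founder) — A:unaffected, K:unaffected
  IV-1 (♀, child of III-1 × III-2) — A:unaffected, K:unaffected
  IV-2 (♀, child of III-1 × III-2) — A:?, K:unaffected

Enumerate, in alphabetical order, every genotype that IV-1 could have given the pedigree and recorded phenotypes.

IV-1 ∈ {Aa KK, Aa Kk}

A/I-1 un ·: AA|Aa
A/I-2 aff ·: aa
A/II-1 un I-1×I-2: Aa
A/II-2 aff ·: aa
A/III-1 aff II-2×II-1: aa
A/III-2 un ·: AA|Aa
A/IV-1 un III-1×III-2: Aa
A/IV-2 ? III-1×III-2: Aa|aa
⇒ A over [I-1,I-2,II-1,II-2,III-1,III-2,IV-1,IV-2]: 6 consistent
K/I-1 un ·: KK|Kk
K/I-2 un ·: KK|Kk
K/II-1 un I-1×I-2: KK|Kk
K/II-2 un ·: KK|Kk
K/III-1 un II-2×II-1: KK|Kk
K/III-2 un ·: KK|Kk
K/IV-1 un III-1×III-2: KK|Kk
K/IV-2 un III-1×III-2: KK|Kk
⇒ K over [I-1,I-2,II-1,II-2,III-1,III-2,IV-1,IV-2]: 150 consistent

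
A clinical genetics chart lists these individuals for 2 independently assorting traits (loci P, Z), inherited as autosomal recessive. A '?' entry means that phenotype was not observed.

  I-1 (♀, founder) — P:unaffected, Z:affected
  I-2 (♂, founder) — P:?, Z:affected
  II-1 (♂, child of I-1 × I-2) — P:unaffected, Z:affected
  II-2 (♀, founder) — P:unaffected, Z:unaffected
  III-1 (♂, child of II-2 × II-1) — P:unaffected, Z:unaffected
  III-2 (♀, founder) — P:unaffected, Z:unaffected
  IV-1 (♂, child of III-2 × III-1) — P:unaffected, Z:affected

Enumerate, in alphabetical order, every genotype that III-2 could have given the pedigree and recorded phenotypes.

III-2 ∈ {PP Zz, Pp Zz}

P/I-1 un ·: PP|Pp
P/I-2 ? ·: PP|Pp|pp
P/II-1 un I-1×I-2: PP|Pp
P/II-2 un ·: PP|Pp
P/III-1 un II-2×II-1: PP|Pp
P/III-2 un ·: PP|Pp
P/IV-1 un III-2×III-1: PP|Pp
⇒ P over [I-1,I-2,II-1,II-2,III-1,III-2,IV-1]: 110 consistent
Z/I-1 aff ·: zz
Z/I-2 aff ·: zz
Z/II-1 aff I-1×I-2: zz
Z/II-2 un ·: ZZ|Zz
Z/III-1 un II-2×II-1: Zz
Z/III-2 un ·: Zz
Z/IV-1 aff III-2×III-1: zz
⇒ Z over [I-1,I-2,II-1,II-2,III-1,III-2,IV-1]: 2 consistent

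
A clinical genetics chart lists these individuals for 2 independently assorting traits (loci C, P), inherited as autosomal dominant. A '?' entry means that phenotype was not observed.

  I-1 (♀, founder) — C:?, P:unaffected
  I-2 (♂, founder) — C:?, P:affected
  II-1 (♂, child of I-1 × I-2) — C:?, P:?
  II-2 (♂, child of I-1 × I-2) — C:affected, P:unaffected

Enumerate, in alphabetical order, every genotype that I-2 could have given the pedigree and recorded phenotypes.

I-2 ∈ {CC Pp, Cc Pp, cc Pp}

C/I-1 ? ·: cc|Cc|CC
C/I-2 ? ·: cc|Cc|CC
C/II-1 ? I-1×I-2: cc|Cc|CC
C/II-2 aff I-1×I-2: Cc|CC
⇒ C over [I-1,I-2,II-1,II-2]: 21 consistent
P/I-1 un ·: pp
P/I-2 aff ·: Pp
P/II-1 ? I-1×I-2: pp|Pp
P/II-2 un I-1×I-2: pp
⇒ P over [I-1,I-2,II-1,II-2]: 2 consistent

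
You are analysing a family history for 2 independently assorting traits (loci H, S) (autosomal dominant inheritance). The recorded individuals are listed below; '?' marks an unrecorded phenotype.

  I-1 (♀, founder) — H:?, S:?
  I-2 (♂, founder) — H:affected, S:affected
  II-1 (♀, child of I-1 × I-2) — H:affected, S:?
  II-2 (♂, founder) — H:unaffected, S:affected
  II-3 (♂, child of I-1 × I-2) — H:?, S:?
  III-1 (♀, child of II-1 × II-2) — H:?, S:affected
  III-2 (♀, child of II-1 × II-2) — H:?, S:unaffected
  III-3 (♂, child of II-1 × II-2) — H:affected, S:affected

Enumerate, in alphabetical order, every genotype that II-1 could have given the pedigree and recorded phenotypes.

II-1 ∈ {HH Ss, HH ss, Hh Ss, Hh ss}

H/I-1 ? ·: hh|Hh|HH
H/I-2 aff ·: Hh|HH
H/II-1 aff I-1×I-2: Hh|HH
H/II-2 un ·: hh
H/II-3 ? I-1×I-2: hh|Hh|HH
H/III-1 ? II-1×II-2: hh|Hh
H/III-2 ? II-1×II-2: hh|Hh
H/III-3 aff II-1×II-2: Hh
⇒ H over [I-1,I-2,II-1,II-2,II-3,III-1,III-2,III-3]: 48 consistent
S/I-1 ? ·: ss|Ss|SS
S/I-2 aff ·: Ss|SS
S/II-1 ? I-1×I-2: ss|Ss
S/II-2 aff ·: Ss
S/II-3 ? I-1×I-2: ss|Ss|SS
S/III-1 aff II-1×II-2: Ss|SS
S/III-2 un II-1×II-2: ss
S/III-3 aff II-1×II-2: Ss|SS
⇒ S over [I-1,I-2,II-1,II-2,II-3,III-1,III-2,III-3]: 45 consistent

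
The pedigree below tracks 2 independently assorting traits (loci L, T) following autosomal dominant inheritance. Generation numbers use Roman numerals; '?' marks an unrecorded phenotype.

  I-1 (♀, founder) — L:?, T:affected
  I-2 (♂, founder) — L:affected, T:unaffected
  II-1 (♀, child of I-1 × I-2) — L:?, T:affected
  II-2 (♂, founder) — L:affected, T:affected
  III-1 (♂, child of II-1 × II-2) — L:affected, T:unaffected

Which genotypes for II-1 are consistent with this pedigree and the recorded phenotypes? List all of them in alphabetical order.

II-1 ∈ {LL Tt, Ll Tt, ll Tt}

L/I-1 ? ·: ll|Ll|LL
L/I-2 aff ·: Ll|LL
L/II-1 ? I-1×I-2: ll|Ll|LL
L/II-2 aff ·: Ll|LL
L/III-1 aff II-1×II-2: Ll|LL
⇒ L over [I-1,I-2,II-1,II-2,III-1]: 36 consistent
T/I-1 aff ·: Tt|TT
T/I-2 un ·: tt
T/II-1 aff I-1×I-2: Tt
T/II-2 aff ·: Tt
T/III-1 un II-1×II-2: tt
⇒ T over [I-1,I-2,II-1,II-2,III-1]: 2 consistent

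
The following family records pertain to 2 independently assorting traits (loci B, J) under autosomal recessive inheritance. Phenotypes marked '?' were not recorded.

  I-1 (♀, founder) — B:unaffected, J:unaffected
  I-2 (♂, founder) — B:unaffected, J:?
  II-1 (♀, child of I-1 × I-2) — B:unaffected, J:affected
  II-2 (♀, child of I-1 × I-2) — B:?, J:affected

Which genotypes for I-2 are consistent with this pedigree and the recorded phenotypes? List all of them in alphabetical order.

I-2 ∈ {BB Jj, BB jj, Bb Jj, Bb jj}

B/I-1 un ·: BB|Bb
B/I-2 un ·: BB|Bb
B/II-1 un I-1×I-2: BB|Bb
B/II-2 ? I-1×I-2: BB|Bb|bb
⇒ B over [I-1,I-2,II-1,II-2]: 15 consistent
J/I-1 un ·: Jj
J/I-2 ? ·: Jj|jj
J/II-1 aff I-1×I-2: jj
J/II-2 aff I-1×I-2: jj
⇒ J over [I-1,I-2,II-1,II-2]: 2 consistent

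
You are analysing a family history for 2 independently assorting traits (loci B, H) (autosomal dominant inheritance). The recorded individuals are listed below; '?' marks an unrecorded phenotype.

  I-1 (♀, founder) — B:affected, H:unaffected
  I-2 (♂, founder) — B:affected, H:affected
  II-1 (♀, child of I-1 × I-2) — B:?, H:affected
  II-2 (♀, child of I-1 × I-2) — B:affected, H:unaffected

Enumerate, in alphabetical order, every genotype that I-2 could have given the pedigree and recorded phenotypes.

B/I-1 aff ·: Bb|BB
B/I-2 aff ·: Bb|BB
B/II-1 ? I-1×I-2: bb|Bb|BB
B/II-2 aff I-1×I-2: Bb|BB
⇒ B over [I-1,I-2,II-1,II-2]: 15 consistent
H/I-1 un ·: hh
H/I-2 aff ·: Hh
H/II-1 aff I-1×I-2: Hh
H/II-2 un I-1×I-2: hh
⇒ H over [I-1,I-2,II-1,II-2]: 1 consistent

I-2 ∈ {BB Hh, Bb Hh}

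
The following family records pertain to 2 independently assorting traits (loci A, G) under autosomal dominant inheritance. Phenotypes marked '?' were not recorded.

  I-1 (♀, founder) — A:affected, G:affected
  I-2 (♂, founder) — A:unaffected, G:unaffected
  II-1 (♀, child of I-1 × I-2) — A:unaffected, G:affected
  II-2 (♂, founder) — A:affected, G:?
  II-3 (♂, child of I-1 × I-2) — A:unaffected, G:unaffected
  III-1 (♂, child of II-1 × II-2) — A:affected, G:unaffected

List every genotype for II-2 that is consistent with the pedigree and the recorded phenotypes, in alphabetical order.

II-2 ∈ {AA Gg, AA gg, Aa Gg, Aa gg}

A/I-1 aff ·: Aa
A/I-2 un ·: aa
A/II-1 un I-1×I-2: aa
A/II-2 aff ·: Aa|AA
A/II-3 un I-1×I-2: aa
A/III-1 aff II-1×II-2: Aa
⇒ A over [I-1,I-2,II-1,II-2,II-3,III-1]: 2 consistent
G/I-1 aff ·: Gg
G/I-2 un ·: gg
G/II-1 aff I-1×I-2: Gg
G/II-2 ? ·: gg|Gg
G/II-3 un I-1×I-2: gg
G/III-1 un II-1×II-2: gg
⇒ G over [I-1,I-2,II-1,II-2,II-3,III-1]: 2 consistent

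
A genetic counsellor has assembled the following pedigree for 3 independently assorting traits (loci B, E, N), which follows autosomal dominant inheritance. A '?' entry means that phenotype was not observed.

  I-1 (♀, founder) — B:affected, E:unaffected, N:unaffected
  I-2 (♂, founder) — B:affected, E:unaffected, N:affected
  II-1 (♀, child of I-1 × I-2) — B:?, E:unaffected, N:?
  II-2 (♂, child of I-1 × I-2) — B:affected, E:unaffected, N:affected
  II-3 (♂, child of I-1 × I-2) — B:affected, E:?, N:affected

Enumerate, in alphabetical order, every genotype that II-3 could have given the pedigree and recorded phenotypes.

II-3 ∈ {BB ee Nn, Bb ee Nn}

B/I-1 aff ·: Bb|BB
B/I-2 aff ·: Bb|BB
B/II-1 ? I-1×I-2: bb|Bb|BB
B/II-2 aff I-1×I-2: Bb|BB
B/II-3 aff I-1×I-2: Bb|BB
⇒ B over [I-1,I-2,II-1,II-2,II-3]: 29 consistent
E/I-1 un ·: ee
E/I-2 un ·: ee
E/II-1 un I-1×I-2: ee
E/II-2 un I-1×I-2: ee
E/II-3 ? I-1×I-2: ee
⇒ E over [I-1,I-2,II-1,II-2,II-3]: 1 consistent
N/I-1 un ·: nn
N/I-2 aff ·: Nn|NN
N/II-1 ? I-1×I-2: nn|Nn
N/II-2 aff I-1×I-2: Nn
N/II-3 aff I-1×I-2: Nn
⇒ N over [I-1,I-2,II-1,II-2,II-3]: 3 consistent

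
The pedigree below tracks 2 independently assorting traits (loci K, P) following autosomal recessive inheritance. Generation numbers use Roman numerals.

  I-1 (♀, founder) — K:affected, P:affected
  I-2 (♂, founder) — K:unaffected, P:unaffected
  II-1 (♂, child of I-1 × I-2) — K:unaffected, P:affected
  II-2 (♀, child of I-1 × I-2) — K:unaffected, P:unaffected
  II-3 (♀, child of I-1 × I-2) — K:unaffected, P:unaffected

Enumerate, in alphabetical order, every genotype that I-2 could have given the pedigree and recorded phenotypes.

K/I-1 aff ·: kk
K/I-2 un ·: KK|Kk
K/II-1 un I-1×I-2: Kk
K/II-2 un I-1×I-2: Kk
K/II-3 un I-1×I-2: Kk
⇒ K over [I-1,I-2,II-1,II-2,II-3]: 2 consistent
P/I-1 aff ·: pp
P/I-2 un ·: Pp
P/II-1 aff I-1×I-2: pp
P/II-2 un I-1×I-2: Pp
P/II-3 un I-1×I-2: Pp
⇒ P over [I-1,I-2,II-1,II-2,II-3]: 1 consistent

I-2 ∈ {KK Pp, Kk Pp}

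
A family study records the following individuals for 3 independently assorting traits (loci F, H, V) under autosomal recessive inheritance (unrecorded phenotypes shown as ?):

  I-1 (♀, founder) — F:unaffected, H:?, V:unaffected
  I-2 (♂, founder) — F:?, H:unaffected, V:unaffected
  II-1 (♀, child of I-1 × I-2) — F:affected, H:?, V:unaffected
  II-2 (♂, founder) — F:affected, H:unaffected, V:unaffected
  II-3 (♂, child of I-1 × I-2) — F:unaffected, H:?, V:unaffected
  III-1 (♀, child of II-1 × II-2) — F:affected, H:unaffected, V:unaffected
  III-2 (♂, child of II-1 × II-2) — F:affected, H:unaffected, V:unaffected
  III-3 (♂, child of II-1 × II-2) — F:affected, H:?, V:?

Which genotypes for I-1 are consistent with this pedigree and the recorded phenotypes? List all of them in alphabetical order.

I-1 ∈ {Ff HH VV, Ff HH Vv, Ff Hh VV, Ff Hh Vv, Ff hh VV, Ff hh Vv}

F/I-1 un ·: Ff
F/I-2 ? ·: Ff|ff
F/II-1 aff I-1×I-2: ff
F/II-2 aff ·: ff
F/II-3 un I-1×I-2: FF|Ff
F/III-1 aff II-1×II-2: ff
F/III-2 aff II-1×II-2: ff
F/III-3 aff II-1×II-2: ff
⇒ F over [I-1,I-2,II-1,II-2,II-3,III-1,III-2,III-3]: 3 consistent
H/I-1 ? ·: HH|Hh|hh
H/I-2 un ·: HH|Hh
H/II-1 ? I-1×I-2: HH|Hh|hh
H/II-2 un ·: HH|Hh
H/II-3 ? I-1×I-2: HH|Hh|hh
H/III-1 un II-1×II-2: HH|Hh
H/III-2 un II-1×II-2: HH|Hh
H/III-3 ? II-1×II-2: HH|Hh|hh
⇒ H over [I-1,I-2,II-1,II-2,II-3,III-1,III-2,III-3]: 287 consistent
V/I-1 un ·: VV|Vv
V/I-2 un ·: VV|Vv
V/II-1 un I-1×I-2: VV|Vv
V/II-2 un ·: VV|Vv
V/II-3 un I-1×I-2: VV|Vv
V/III-1 un II-1×II-2: VV|Vv
V/III-2 un II-1×II-2: VV|Vv
V/III-3 ? II-1×II-2: VV|Vv|vv
⇒ V over [I-1,I-2,II-1,II-2,II-3,III-1,III-2,III-3]: 183 consistent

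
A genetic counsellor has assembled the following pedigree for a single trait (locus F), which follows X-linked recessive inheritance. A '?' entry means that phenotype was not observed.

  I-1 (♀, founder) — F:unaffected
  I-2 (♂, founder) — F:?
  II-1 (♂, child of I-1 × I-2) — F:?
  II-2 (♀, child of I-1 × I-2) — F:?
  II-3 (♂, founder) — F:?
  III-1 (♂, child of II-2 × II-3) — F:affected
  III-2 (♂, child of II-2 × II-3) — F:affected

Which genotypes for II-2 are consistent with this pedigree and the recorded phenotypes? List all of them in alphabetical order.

II-2 ∈ {X^FX^f, X^fX^f}

F/I-1 un ·: X^FX^F|X^FX^f
F/I-2 ? ·: X^FY|X^fY
F/II-1 ? I-1×I-2: X^FY|X^fY
F/II-2 ? I-1×I-2: X^FX^f|X^fX^f
F/II-3 ? ·: X^FY|X^fY
F/III-1 aff II-2×II-3: X^fY
F/III-2 aff II-2×II-3: X^fY
⇒ F over [I-1,I-2,II-1,II-2,II-3,III-1,III-2]: 14 consistent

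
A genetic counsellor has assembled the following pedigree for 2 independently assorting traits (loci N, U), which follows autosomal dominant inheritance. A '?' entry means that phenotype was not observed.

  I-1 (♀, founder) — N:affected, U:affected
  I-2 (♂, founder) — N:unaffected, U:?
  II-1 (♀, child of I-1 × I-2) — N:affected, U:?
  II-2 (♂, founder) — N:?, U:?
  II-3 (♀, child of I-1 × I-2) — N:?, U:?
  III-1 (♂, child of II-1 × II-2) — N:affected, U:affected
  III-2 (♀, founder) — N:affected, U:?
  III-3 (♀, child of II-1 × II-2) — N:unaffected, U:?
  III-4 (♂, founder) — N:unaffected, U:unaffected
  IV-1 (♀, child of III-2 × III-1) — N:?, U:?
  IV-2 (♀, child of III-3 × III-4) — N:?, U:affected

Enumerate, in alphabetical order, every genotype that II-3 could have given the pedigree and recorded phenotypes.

N/I-1 aff ·: Nn|NN
N/I-2 un ·: nn
N/II-1 aff I-1×I-2: Nn
N/II-2 ? ·: nn|Nn
N/II-3 ? I-1×I-2: nn|Nn
N/III-1 aff II-1×II-2: Nn|NN
N/III-2 aff ·: Nn|NN
N/III-3 un II-1×II-2: nn
N/III-4 un ·: nn
N/IV-1 ? III-2×III-1: nn|Nn|NN
N/IV-2 ? III-3×III-4: nn
⇒ N over [I-1,I-2,II-1,II-2,II-3,III-1,III-2,III-3,III-4,IV-1,IV-2]: 39 consistent
U/I-1 aff ·: Uu|UU
U/I-2 ? ·: uu|Uu|UU
U/II-1 ? I-1×I-2: uu|Uu|UU
U/II-2 ? ·: uu|Uu|UU
U/II-3 ? I-1×I-2: uu|Uu|UU
U/III-1 aff II-1×II-2: Uu|UU
U/III-2 ? ·: uu|Uu|UU
U/III-3 ? II-1×II-2: Uu|UU
U/III-4 un ·: uu
U/IV-1 ? III-2×III-1: uu|Uu|UU
U/IV-2 aff III-3×III-4: Uu
⇒ U over [I-1,I-2,II-1,II-2,II-3,III-1,III-2,III-3,III-4,IV-1,IV-2]: 844 consistent

II-3 ∈ {Nn UU, Nn Uu, Nn uu, nn UU, nn Uu, nn uu}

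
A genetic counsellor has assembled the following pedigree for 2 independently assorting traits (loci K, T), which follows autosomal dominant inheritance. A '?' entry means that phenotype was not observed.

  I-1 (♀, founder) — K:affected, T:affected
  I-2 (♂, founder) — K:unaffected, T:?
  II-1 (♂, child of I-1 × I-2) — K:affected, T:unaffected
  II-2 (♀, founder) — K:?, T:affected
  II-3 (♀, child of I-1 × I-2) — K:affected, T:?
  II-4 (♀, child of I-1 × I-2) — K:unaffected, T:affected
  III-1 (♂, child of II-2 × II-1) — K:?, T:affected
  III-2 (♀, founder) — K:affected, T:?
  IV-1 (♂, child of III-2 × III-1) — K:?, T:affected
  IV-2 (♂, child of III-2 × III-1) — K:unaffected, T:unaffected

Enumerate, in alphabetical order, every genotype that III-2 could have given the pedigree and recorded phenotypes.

K/I-1 aff ·: Kk
K/I-2 un ·: kk
K/II-1 aff I-1×I-2: Kk
K/II-2 ? ·: kk|Kk|KK
K/II-3 aff I-1×I-2: Kk
K/II-4 un I-1×I-2: kk
K/III-1 ? II-2×II-1: kk|Kk
K/III-2 aff ·: Kk
K/IV-1 ? III-2×III-1: kk|Kk|KK
K/IV-2 un III-2×III-1: kk
⇒ K over [I-1,I-2,II-1,II-2,II-3,II-4,III-1,III-2,IV-1,IV-2]: 13 consistent
T/I-1 aff ·: Tt
T/I-2 ? ·: tt|Tt
T/II-1 un I-1×I-2: tt
T/II-2 aff ·: Tt|TT
T/II-3 ? I-1×I-2: tt|Tt|TT
T/II-4 aff I-1×I-2: Tt|TT
T/III-1 aff II-2×II-1: Tt
T/III-2 ? ·: tt|Tt
T/IV-1 aff III-2×III-1: Tt|TT
T/IV-2 un III-2×III-1: tt
⇒ T over [I-1,I-2,II-1,II-2,II-3,II-4,III-1,III-2,IV-1,IV-2]: 48 consistent

III-2 ∈ {Kk Tt, Kk tt}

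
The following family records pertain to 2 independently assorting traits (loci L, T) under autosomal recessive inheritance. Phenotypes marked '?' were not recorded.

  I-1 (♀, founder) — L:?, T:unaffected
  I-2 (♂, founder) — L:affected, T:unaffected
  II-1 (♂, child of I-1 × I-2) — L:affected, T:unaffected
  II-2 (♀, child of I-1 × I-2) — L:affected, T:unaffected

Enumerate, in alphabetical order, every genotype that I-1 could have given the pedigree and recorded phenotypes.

I-1 ∈ {Ll TT, Ll Tt, ll TT, ll Tt}

L/I-1 ? ·: Ll|ll
L/I-2 aff ·: ll
L/II-1 aff I-1×I-2: ll
L/II-2 aff I-1×I-2: ll
⇒ L over [I-1,I-2,II-1,II-2]: 2 consistent
T/I-1 un ·: TT|Tt
T/I-2 un ·: TT|Tt
T/II-1 un I-1×I-2: TT|Tt
T/II-2 un I-1×I-2: TT|Tt
⇒ T over [I-1,I-2,II-1,II-2]: 13 consistent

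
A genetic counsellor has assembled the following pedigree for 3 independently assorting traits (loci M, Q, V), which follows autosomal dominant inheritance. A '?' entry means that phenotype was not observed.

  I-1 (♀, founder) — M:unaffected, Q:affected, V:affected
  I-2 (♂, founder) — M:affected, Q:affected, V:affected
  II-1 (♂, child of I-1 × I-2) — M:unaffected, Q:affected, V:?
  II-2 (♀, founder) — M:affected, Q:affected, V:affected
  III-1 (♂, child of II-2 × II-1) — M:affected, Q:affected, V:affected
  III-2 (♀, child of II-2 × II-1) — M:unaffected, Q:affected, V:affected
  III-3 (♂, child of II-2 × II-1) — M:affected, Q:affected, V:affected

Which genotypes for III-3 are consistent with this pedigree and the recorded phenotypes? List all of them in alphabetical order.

M/I-1 un ·: mm
M/I-2 aff ·: Mm
M/II-1 un I-1×I-2: mm
M/II-2 aff ·: Mm
M/III-1 aff II-2×II-1: Mm
M/III-2 un II-2×II-1: mm
M/III-3 aff II-2×II-1: Mm
⇒ M over [I-1,I-2,II-1,II-2,III-1,III-2,III-3]: 1 consistent
Q/I-1 aff ·: Qq|QQ
Q/I-2 aff ·: Qq|QQ
Q/II-1 aff I-1×I-2: Qq|QQ
Q/II-2 aff ·: Qq|QQ
Q/III-1 aff II-2×II-1: Qq|QQ
Q/III-2 aff II-2×II-1: Qq|QQ
Q/III-3 aff II-2×II-1: Qq|QQ
⇒ Q over [I-1,I-2,II-1,II-2,III-1,III-2,III-3]: 84 consistent
V/I-1 aff ·: Vv|VV
V/I-2 aff ·: Vv|VV
V/II-1 ? I-1×I-2: vv|Vv|VV
V/II-2 aff ·: Vv|VV
V/III-1 aff II-2×II-1: Vv|VV
V/III-2 aff II-2×II-1: Vv|VV
V/III-3 aff II-2×II-1: Vv|VV
⇒ V over [I-1,I-2,II-1,II-2,III-1,III-2,III-3]: 86 consistent

III-3 ∈ {Mm QQ VV, Mm QQ Vv, Mm Qq VV, Mm Qq Vv}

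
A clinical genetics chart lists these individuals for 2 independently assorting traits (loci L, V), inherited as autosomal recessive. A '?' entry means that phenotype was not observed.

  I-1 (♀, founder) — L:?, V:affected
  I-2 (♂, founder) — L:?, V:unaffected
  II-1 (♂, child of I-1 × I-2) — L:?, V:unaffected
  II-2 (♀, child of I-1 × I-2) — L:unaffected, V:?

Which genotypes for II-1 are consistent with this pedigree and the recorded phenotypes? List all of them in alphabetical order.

L/I-1 ? ·: LL|Ll|ll
L/I-2 ? ·: LL|Ll|ll
L/II-1 ? I-1×I-2: LL|Ll|ll
L/II-2 un I-1×I-2: LL|Ll
⇒ L over [I-1,I-2,II-1,II-2]: 21 consistent
V/I-1 aff ·: vv
V/I-2 un ·: VV|Vv
V/II-1 un I-1×I-2: Vv
V/II-2 ? I-1×I-2: Vv|vv
⇒ V over [I-1,I-2,II-1,II-2]: 3 consistent

II-1 ∈ {LL Vv, Ll Vv, ll Vv}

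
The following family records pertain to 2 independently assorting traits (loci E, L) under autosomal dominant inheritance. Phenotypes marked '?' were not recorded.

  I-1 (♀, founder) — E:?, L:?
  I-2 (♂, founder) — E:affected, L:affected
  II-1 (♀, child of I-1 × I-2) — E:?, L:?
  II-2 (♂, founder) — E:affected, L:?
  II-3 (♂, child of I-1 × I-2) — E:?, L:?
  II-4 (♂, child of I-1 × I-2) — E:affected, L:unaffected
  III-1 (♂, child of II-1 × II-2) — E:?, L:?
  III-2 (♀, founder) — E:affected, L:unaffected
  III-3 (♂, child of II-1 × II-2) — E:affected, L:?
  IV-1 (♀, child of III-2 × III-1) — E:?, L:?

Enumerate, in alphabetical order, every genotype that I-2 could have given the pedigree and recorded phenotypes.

I-2 ∈ {EE Ll, Ee Ll}

E/I-1 ? ·: ee|Ee|EE
E/I-2 aff ·: Ee|EE
E/II-1 ? I-1×I-2: ee|Ee|EE
E/II-2 aff ·: Ee|EE
E/II-3 ? I-1×I-2: ee|Ee|EE
E/II-4 aff I-1×I-2: Ee|EE
E/III-1 ? II-1×II-2: ee|Ee|EE
E/III-2 aff ·: Ee|EE
E/III-3 aff II-1×II-2: Ee|EE
E/IV-1 ? III-2×III-1: ee|Ee|EE
⇒ E over [I-1,I-2,II-1,II-2,II-3,II-4,III-1,III-2,III-3,IV-1]: 1035 consistent
L/I-1 ? ·: ll|Ll
L/I-2 aff ·: Ll
L/II-1 ? I-1×I-2: ll|Ll|LL
L/II-2 ? ·: ll|Ll|LL
L/II-3 ? I-1×I-2: ll|Ll|LL
L/II-4 un I-1×I-2: ll
L/III-1 ? II-1×II-2: ll|Ll|LL
L/III-2 un ·: ll
L/III-3 ? II-1×II-2: ll|Ll|LL
L/IV-1 ? III-2×III-1: ll|Ll
⇒ L over [I-1,I-2,II-1,II-2,II-3,II-4,III-1,III-2,III-3,IV-1]: 192 consistent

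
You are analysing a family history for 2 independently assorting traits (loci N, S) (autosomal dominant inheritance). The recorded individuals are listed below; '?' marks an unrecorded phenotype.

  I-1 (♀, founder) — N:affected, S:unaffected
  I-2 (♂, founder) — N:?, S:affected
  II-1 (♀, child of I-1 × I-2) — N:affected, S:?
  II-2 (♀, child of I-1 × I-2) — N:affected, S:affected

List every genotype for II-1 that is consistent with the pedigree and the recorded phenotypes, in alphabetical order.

N/I-1 aff ·: Nn|NN
N/I-2 ? ·: nn|Nn|NN
N/II-1 aff I-1×I-2: Nn|NN
N/II-2 aff I-1×I-2: Nn|NN
⇒ N over [I-1,I-2,II-1,II-2]: 15 consistent
S/I-1 un ·: ss
S/I-2 aff ·: Ss|SS
S/II-1 ? I-1×I-2: ss|Ss
S/II-2 aff I-1×I-2: Ss
⇒ S over [I-1,I-2,II-1,II-2]: 3 consistent

II-1 ∈ {NN Ss, NN ss, Nn Ss, Nn ss}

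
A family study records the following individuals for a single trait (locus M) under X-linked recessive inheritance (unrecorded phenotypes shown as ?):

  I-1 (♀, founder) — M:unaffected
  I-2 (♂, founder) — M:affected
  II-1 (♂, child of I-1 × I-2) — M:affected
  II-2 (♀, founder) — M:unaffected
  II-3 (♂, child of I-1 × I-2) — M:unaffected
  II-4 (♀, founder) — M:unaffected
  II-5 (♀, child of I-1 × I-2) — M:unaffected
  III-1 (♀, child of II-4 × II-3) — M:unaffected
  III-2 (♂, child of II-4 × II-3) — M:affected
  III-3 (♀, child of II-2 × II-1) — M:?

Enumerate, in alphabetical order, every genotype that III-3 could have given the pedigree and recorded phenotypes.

III-3 ∈ {X^MX^m, X^mX^m}

M/I-1 un ·: X^MX^m
M/I-2 aff ·: X^mY
M/II-1 aff I-1×I-2: X^mY
M/II-2 un ·: X^MX^M|X^MX^m
M/II-3 un I-1×I-2: X^MY
M/II-4 un ·: X^MX^m
M/II-5 un I-1×I-2: X^MX^m
M/III-1 un II-4×II-3: X^MX^M|X^MX^m
M/III-2 aff II-4×II-3: X^mY
M/III-3 ? II-2×II-1: X^MX^m|X^mX^m
⇒ M over [I-1,I-2,II-1,II-2,II-3,II-4,II-5,III-1,III-2,III-3]: 6 consistent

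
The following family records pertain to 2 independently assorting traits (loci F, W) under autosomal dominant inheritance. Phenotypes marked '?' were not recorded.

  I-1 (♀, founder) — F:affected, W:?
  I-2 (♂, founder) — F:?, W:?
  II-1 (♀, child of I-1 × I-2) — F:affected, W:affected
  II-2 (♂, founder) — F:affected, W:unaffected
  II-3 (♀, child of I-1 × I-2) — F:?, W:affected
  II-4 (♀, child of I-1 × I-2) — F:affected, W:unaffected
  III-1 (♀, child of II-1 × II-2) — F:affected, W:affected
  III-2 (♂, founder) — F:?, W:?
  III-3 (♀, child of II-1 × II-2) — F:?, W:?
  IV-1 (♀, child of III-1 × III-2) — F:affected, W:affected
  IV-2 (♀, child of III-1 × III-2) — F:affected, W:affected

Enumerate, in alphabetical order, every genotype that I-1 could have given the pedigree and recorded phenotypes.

I-1 ∈ {FF Ww, FF ww, Ff Ww, Ff ww}

F/I-1 aff ·: Ff|FF
F/I-2 ? ·: ff|Ff|FF
F/II-1 aff I-1×I-2: Ff|FF
F/II-2 aff ·: Ff|FF
F/II-3 ? I-1×I-2: ff|Ff|FF
F/II-4 aff I-1×I-2: Ff|FF
F/III-1 aff II-1×II-2: Ff|FF
F/III-2 ? ·: ff|Ff|FF
F/III-3 ? II-1×II-2: ff|Ff|FF
F/IV-1 aff III-1×III-2: Ff|FF
F/IV-2 aff III-1×III-2: Ff|FF
⇒ F over [I-1,I-2,II-1,II-2,II-3,II-4,III-1,III-2,III-3,IV-1,IV-2]: 1815 consistent
W/I-1 ? ·: ww|Ww
W/I-2 ? ·: ww|Ww
W/II-1 aff I-1×I-2: Ww|WW
W/II-2 un ·: ww
W/II-3 aff I-1×I-2: Ww|WW
W/II-4 un I-1×I-2: ww
W/III-1 aff II-1×II-2: Ww
W/III-2 ? ·: ww|Ww|WW
W/III-3 ? II-1×II-2: ww|Ww
W/IV-1 aff III-1×III-2: Ww|WW
W/IV-2 aff III-1×III-2: Ww|WW
⇒ W over [I-1,I-2,II-1,II-2,II-3,II-4,III-1,III-2,III-3,IV-1,IV-2]: 90 consistent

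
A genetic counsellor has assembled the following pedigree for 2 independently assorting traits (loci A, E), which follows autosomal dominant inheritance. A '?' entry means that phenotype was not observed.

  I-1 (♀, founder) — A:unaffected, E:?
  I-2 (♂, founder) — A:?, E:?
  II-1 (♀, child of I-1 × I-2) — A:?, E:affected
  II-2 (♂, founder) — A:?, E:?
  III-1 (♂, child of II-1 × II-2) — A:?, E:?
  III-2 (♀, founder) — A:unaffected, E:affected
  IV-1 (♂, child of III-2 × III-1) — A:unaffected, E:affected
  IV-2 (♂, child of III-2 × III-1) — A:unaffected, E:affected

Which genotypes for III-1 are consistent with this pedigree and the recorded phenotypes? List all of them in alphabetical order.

III-1 ∈ {Aa EE, Aa Ee, Aa ee, aa EE, aa Ee, aa ee}

A/I-1 un ·: aa
A/I-2 ? ·: aa|Aa|AA
A/II-1 ? I-1×I-2: aa|Aa
A/II-2 ? ·: aa|Aa|AA
A/III-1 ? II-1×II-2: aa|Aa
A/III-2 un ·: aa
A/IV-1 un III-2×III-1: aa
A/IV-2 un III-2×III-1: aa
⇒ A over [I-1,I-2,II-1,II-2,III-1,III-2,IV-1,IV-2]: 18 consistent
E/I-1 ? ·: ee|Ee|EE
E/I-2 ? ·: ee|Ee|EE
E/II-1 aff I-1×I-2: Ee|EE
E/II-2 ? ·: ee|Ee|EE
E/III-1 ? II-1×II-2: ee|Ee|EE
E/III-2 aff ·: Ee|EE
E/IV-1 aff III-2×III-1: Ee|EE
E/IV-2 aff III-2×III-1: Ee|EE
⇒ E over [I-1,I-2,II-1,II-2,III-1,III-2,IV-1,IV-2]: 370 consistent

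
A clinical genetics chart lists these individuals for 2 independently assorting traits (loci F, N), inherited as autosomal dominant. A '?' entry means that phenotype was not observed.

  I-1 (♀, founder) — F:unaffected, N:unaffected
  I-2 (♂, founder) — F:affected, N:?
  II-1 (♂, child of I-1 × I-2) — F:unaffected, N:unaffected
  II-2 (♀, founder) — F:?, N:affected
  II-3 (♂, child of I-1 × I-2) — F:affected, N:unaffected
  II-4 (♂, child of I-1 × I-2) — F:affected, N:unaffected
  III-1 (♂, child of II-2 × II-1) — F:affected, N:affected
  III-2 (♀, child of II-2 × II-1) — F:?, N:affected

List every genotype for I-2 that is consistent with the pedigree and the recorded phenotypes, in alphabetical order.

I-2 ∈ {Ff Nn, Ff nn}

F/I-1 un ·: ff
F/I-2 aff ·: Ff
F/II-1 un I-1×I-2: ff
F/II-2 ? ·: Ff|FF
F/II-3 aff I-1×I-2: Ff
F/II-4 aff I-1×I-2: Ff
F/III-1 aff II-2×II-1: Ff
F/III-2 ? II-2×II-1: ff|Ff
⇒ F over [I-1,I-2,II-1,II-2,II-3,II-4,III-1,III-2]: 3 consistent
N/I-1 un ·: nn
N/I-2 ? ·: nn|Nn
N/II-1 un I-1×I-2: nn
N/II-2 aff ·: Nn|NN
N/II-3 un I-1×I-2: nn
N/II-4 un I-1×I-2: nn
N/III-1 aff II-2×II-1: Nn
N/III-2 aff II-2×II-1: Nn
⇒ N over [I-1,I-2,II-1,II-2,II-3,II-4,III-1,III-2]: 4 consistent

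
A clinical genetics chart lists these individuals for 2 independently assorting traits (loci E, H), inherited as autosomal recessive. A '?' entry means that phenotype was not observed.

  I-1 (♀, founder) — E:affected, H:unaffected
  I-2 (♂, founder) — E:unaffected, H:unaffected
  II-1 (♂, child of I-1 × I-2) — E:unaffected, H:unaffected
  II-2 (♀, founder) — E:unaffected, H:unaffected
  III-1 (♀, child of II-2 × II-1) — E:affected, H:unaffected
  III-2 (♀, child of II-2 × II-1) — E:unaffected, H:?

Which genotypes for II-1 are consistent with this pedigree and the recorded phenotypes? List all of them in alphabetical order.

II-1 ∈ {Ee HH, Ee Hh}

E/I-1 aff ·: ee
E/I-2 un ·: EE|Ee
E/II-1 un I-1×I-2: Ee
E/II-2 un ·: Ee
E/III-1 aff II-2×II-1: ee
E/III-2 un II-2×II-1: EE|Ee
⇒ E over [I-1,I-2,II-1,II-2,III-1,III-2]: 4 consistent
H/I-1 un ·: HH|Hh
H/I-2 un ·: HH|Hh
H/II-1 un I-1×I-2: HH|Hh
H/II-2 un ·: HH|Hh
H/III-1 un II-2×II-1: HH|Hh
H/III-2 ? II-2×II-1: HH|Hh|hh
⇒ H over [I-1,I-2,II-1,II-2,III-1,III-2]: 50 consistent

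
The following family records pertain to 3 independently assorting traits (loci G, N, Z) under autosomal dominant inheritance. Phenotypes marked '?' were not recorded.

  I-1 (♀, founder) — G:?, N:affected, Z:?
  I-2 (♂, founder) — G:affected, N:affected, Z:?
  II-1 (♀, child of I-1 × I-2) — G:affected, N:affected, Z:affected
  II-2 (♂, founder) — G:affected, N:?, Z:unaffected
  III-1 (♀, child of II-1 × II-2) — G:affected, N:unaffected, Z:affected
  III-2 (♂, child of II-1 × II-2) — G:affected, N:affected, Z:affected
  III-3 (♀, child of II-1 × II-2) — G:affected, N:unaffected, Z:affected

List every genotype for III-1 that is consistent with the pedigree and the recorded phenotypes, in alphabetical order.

G/I-1 ? ·: gg|Gg|GG
G/I-2 aff ·: Gg|GG
G/II-1 aff I-1×I-2: Gg|GG
G/II-2 aff ·: Gg|GG
G/III-1 aff II-1×II-2: Gg|GG
G/III-2 aff II-1×II-2: Gg|GG
G/III-3 aff II-1×II-2: Gg|GG
⇒ G over [I-1,I-2,II-1,II-2,III-1,III-2,III-3]: 116 consistent
N/I-1 aff ·: Nn|NN
N/I-2 aff ·: Nn|NN
N/II-1 aff I-1×I-2: Nn
N/II-2 ? ·: nn|Nn
N/III-1 un II-1×II-2: nn
N/III-2 aff II-1×II-2: Nn|NN
N/III-3 un II-1×II-2: nn
⇒ N over [I-1,I-2,II-1,II-2,III-1,III-2,III-3]: 9 consistent
Z/I-1 ? ·: zz|Zz|ZZ
Z/I-2 ? ·: zz|Zz|ZZ
Z/II-1 aff I-1×I-2: Zz|ZZ
Z/II-2 un ·: zz
Z/III-1 aff II-1×II-2: Zz
Z/III-2 aff II-1×II-2: Zz
Z/III-3 aff II-1×II-2: Zz
⇒ Z over [I-1,I-2,II-1,II-2,III-1,III-2,III-3]: 11 consistent

III-1 ∈ {GG nn Zz, Gg nn Zz}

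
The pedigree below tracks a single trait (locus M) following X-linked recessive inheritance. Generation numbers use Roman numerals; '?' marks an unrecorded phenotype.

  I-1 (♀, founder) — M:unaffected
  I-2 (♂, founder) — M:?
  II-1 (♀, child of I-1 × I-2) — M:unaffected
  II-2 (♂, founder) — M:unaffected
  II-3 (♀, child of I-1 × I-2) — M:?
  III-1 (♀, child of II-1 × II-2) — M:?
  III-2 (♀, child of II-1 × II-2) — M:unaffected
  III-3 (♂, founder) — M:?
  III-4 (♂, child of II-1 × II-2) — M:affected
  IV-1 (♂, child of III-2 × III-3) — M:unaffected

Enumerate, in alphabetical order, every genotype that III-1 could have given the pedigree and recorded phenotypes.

III-1 ∈ {X^MX^M, X^MX^m}

M/I-1 un ·: X^MX^M|X^MX^m
M/I-2 ? ·: X^MY|X^mY
M/II-1 un I-1×I-2: X^MX^m
M/II-2 un ·: X^MY
M/II-3 ? I-1×I-2: X^MX^M|X^MX^m|X^mX^m
M/III-1 ? II-1×II-2: X^MX^M|X^MX^m
M/III-2 un II-1×II-2: X^MX^M|X^MX^m
M/III-3 ? ·: X^MY|X^mY
M/III-4 aff II-1×II-2: X^mY
M/IV-1 un III-2×III-3: X^MY
⇒ M over [I-1,I-2,II-1,II-2,II-3,III-1,III-2,III-3,III-4,IV-1]: 40 consistent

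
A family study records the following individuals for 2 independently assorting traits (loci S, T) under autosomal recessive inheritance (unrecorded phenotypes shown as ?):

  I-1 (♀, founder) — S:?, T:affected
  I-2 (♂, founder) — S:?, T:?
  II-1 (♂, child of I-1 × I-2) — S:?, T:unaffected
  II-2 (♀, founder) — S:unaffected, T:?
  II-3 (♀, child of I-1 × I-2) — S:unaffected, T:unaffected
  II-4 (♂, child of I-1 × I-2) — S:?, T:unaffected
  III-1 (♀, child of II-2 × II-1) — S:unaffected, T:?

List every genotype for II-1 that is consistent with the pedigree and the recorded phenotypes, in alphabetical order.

II-1 ∈ {SS Tt, Ss Tt, ss Tt}

S/I-1 ? ·: SS|Ss|ss
S/I-2 ? ·: SS|Ss|ss
S/II-1 ? I-1×I-2: SS|Ss|ss
S/II-2 un ·: SS|Ss
S/II-3 un I-1×I-2: SS|Ss
S/II-4 ? I-1×I-2: SS|Ss|ss
S/III-1 un II-2×II-1: SS|Ss
⇒ S over [I-1,I-2,II-1,II-2,II-3,II-4,III-1]: 145 consistent
T/I-1 aff ·: tt
T/I-2 ? ·: TT|Tt
T/II-1 un I-1×I-2: Tt
T/II-2 ? ·: TT|Tt|tt
T/II-3 un I-1×I-2: Tt
T/II-4 un I-1×I-2: Tt
T/III-1 ? II-2×II-1: TT|Tt|tt
⇒ T over [I-1,I-2,II-1,II-2,II-3,II-4,III-1]: 14 consistent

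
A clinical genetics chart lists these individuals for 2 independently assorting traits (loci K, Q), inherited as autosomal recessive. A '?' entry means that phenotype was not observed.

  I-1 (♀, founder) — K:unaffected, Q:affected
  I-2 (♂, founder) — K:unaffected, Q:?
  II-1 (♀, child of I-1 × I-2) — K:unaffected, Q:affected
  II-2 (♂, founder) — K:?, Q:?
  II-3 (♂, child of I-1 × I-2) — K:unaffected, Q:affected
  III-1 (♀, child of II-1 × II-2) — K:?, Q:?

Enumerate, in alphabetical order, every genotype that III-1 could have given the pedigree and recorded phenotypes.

III-1 ∈ {KK Qq, KK qq, Kk Qq, Kk qq, kk Qq, kk qq}

K/I-1 un ·: KK|Kk
K/I-2 un ·: KK|Kk
K/II-1 un I-1×I-2: KK|Kk
K/II-2 ? ·: KK|Kk|kk
K/II-3 un I-1×I-2: KK|Kk
K/III-1 ? II-1×II-2: KK|Kk|kk
⇒ K over [I-1,I-2,II-1,II-2,II-3,III-1]: 70 consistent
Q/I-1 aff ·: qq
Q/I-2 ? ·: Qq|qq
Q/II-1 aff I-1×I-2: qq
Q/II-2 ? ·: QQ|Qq|qq
Q/II-3 aff I-1×I-2: qq
Q/III-1 ? II-1×II-2: Qq|qq
⇒ Q over [I-1,I-2,II-1,II-2,II-3,III-1]: 8 consistent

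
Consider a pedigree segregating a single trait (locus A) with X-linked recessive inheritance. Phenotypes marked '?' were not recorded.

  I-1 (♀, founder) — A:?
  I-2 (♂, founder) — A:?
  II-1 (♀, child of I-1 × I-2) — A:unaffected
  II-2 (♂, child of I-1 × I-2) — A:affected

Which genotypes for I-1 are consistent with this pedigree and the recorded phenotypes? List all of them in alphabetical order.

A/I-1 ? ·: X^AX^a|X^aX^a
A/I-2 ? ·: X^AY|X^aY
A/II-1 un I-1×I-2: X^AX^A|X^AX^a
A/II-2 aff I-1×I-2: X^aY
⇒ A over [I-1,I-2,II-1,II-2]: 4 consistent

I-1 ∈ {X^AX^a, X^aX^a}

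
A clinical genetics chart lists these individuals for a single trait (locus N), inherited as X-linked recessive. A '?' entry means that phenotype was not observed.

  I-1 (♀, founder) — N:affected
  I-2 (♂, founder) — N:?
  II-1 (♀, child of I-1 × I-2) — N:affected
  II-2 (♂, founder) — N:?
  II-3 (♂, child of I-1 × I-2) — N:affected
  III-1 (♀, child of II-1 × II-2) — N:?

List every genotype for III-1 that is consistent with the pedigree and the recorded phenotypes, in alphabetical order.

N/I-1 aff ·: X^nX^n
N/I-2 ? ·: X^nY
N/II-1 aff I-1×I-2: X^nX^n
N/II-2 ? ·: X^NY|X^nY
N/II-3 aff I-1×I-2: X^nY
N/III-1 ? II-1×II-2: X^NX^n|X^nX^n
⇒ N over [I-1,I-2,II-1,II-2,II-3,III-1]: 2 consistent

III-1 ∈ {X^NX^n, X^nX^n}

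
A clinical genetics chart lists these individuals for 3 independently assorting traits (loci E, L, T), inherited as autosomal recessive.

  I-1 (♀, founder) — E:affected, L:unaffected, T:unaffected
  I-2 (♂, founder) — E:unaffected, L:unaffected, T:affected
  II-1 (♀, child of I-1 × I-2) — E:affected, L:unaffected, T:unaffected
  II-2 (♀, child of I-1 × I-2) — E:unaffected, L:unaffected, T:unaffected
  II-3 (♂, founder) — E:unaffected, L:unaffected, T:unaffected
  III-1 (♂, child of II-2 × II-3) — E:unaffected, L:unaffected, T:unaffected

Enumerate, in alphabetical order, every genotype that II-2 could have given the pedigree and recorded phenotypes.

II-2 ∈ {Ee LL Tt, Ee Ll Tt}

E/I-1 aff ·: ee
E/I-2 un ·: Ee
E/II-1 aff I-1×I-2: ee
E/II-2 un I-1×I-2: Ee
E/II-3 un ·: EE|Ee
E/III-1 un II-2×II-3: EE|Ee
⇒ E over [I-1,I-2,II-1,II-2,II-3,III-1]: 4 consistent
L/I-1 un ·: LL|Ll
L/I-2 un ·: LL|Ll
L/II-1 un I-1×I-2: LL|Ll
L/II-2 un I-1×I-2: LL|Ll
L/II-3 un ·: LL|Ll
L/III-1 un II-2×II-3: LL|Ll
⇒ L over [I-1,I-2,II-1,II-2,II-3,III-1]: 45 consistent
T/I-1 un ·: TT|Tt
T/I-2 aff ·: tt
T/II-1 un I-1×I-2: Tt
T/II-2 un I-1×I-2: Tt
T/II-3 un ·: TT|Tt
T/III-1 un II-2×II-3: TT|Tt
⇒ T over [I-1,I-2,II-1,II-2,II-3,III-1]: 8 consistent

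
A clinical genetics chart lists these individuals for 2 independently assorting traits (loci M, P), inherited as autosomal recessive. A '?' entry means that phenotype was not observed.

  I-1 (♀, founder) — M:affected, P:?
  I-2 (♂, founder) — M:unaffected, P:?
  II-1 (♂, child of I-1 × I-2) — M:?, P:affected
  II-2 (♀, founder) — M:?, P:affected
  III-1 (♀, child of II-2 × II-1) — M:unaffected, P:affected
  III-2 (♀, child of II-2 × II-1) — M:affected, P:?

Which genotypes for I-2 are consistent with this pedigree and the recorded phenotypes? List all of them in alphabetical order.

I-2 ∈ {MM Pp, MM pp, Mm Pp, Mm pp}

M/I-1 aff ·: mm
M/I-2 un ·: MM|Mm
M/II-1 ? I-1×I-2: Mm|mm
M/II-2 ? ·: Mm|mm
M/III-1 un II-2×II-1: MM|Mm
M/III-2 aff II-2×II-1: mm
⇒ M over [I-1,I-2,II-1,II-2,III-1,III-2]: 7 consistent
P/I-1 ? ·: Pp|pp
P/I-2 ? ·: Pp|pp
P/II-1 aff I-1×I-2: pp
P/II-2 aff ·: pp
P/III-1 aff II-2×II-1: pp
P/III-2 ? II-2×II-1: pp
⇒ P over [I-1,I-2,II-1,II-2,III-1,III-2]: 4 consistent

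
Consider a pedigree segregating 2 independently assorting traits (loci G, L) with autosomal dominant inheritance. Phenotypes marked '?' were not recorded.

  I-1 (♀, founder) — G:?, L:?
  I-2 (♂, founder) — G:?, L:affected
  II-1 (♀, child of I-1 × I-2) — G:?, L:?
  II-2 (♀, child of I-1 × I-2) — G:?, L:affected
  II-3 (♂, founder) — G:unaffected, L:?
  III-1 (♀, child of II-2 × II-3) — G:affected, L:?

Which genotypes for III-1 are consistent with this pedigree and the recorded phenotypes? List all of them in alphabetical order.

G/I-1 ? ·: gg|Gg|GG
G/I-2 ? ·: gg|Gg|GG
G/II-1 ? I-1×I-2: gg|Gg|GG
G/II-2 ? I-1×I-2: Gg|GG
G/II-3 un ·: gg
G/III-1 aff II-2×II-3: Gg
⇒ G over [I-1,I-2,II-1,II-2,II-3,III-1]: 21 consistent
L/I-1 ? ·: ll|Ll|LL
L/I-2 aff ·: Ll|LL
L/II-1 ? I-1×I-2: ll|Ll|LL
L/II-2 aff I-1×I-2: Ll|LL
L/II-3 ? ·: ll|Ll|LL
L/III-1 ? II-2×II-3: ll|Ll|LL
⇒ L over [I-1,I-2,II-1,II-2,II-3,III-1]: 102 consistent

III-1 ∈ {Gg LL, Gg Ll, Gg ll}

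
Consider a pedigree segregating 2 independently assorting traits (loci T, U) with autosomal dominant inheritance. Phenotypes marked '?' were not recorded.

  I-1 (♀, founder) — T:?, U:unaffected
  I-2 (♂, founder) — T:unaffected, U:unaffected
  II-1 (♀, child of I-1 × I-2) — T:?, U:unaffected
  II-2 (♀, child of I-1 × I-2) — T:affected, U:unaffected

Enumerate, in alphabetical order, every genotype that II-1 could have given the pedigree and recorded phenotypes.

II-1 ∈ {Tt uu, tt uu}

T/I-1 ? ·: Tt|TT
T/I-2 un ·: tt
T/II-1 ? I-1×I-2: tt|Tt
T/II-2 aff I-1×I-2: Tt
⇒ T over [I-1,I-2,II-1,II-2]: 3 consistent
U/I-1 un ·: uu
U/I-2 un ·: uu
U/II-1 un I-1×I-2: uu
U/II-2 un I-1×I-2: uu
⇒ U over [I-1,I-2,II-1,II-2]: 1 consistent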